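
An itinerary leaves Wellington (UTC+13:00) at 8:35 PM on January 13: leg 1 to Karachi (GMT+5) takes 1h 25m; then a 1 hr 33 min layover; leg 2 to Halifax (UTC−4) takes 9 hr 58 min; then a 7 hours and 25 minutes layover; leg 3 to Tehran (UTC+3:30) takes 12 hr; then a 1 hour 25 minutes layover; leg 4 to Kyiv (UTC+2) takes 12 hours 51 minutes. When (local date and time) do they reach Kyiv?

Convert departure to UTC: 8:35 PM − 13:00 = 7:35 AM UTC on Jan 13.
Add 1 hour and 25 minutes leg 1 → 9:00 AM UTC.
Add 1 hour and 33 minutes layover in Karachi → 10:33 AM UTC.
Add 9 hours and 58 minutes leg 2 → 8:31 PM UTC.
Add 7 hours and 25 minutes layover in Halifax → 3:56 AM UTC (Jan 14).
Add 12 hours leg 3 → 3:56 PM UTC.
Add 1 hour 25 minutes layover in Tehran → 5:21 PM UTC.
Add 12 hours 51 minutes leg 4 → 6:12 AM UTC (Jan 15).
Kyiv is UTC+2:00, so local arrival = 6:12 AM + 2:00 = 8:12 AM on Jan 15.

8:12 AM on January 15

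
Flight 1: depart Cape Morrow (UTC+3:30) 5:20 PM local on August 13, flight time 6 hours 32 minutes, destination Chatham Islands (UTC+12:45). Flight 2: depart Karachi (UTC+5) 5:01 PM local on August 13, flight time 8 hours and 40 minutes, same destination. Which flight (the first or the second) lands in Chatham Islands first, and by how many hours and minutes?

Flight 1 in UTC: 5:20 PM − 3:30 = 1:50 PM on Aug 13.
+6 hours 32 minutes → arrive 8:22 PM UTC on Aug 13.
Flight 2 in UTC: 5:01 PM − 5:00 = 12:01 PM on Aug 13.
+8 hours 40 minutes → arrive 8:41 PM UTC on Aug 13.
Flight 1 lands earlier by 19 minutes.

the first, by 19 minutes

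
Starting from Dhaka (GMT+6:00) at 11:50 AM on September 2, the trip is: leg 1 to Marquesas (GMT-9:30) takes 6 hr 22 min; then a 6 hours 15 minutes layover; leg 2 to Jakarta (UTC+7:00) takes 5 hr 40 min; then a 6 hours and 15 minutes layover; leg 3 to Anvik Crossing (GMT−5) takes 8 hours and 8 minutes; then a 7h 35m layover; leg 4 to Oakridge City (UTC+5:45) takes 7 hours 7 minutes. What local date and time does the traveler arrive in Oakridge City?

10:57 AM on Sep 4

Convert departure to UTC: 11:50 AM − 6:00 = 5:50 AM UTC on Sep 2.
Add 6 hours 22 minutes leg 1 → 12:12 PM UTC.
Add 6 hours 15 minutes layover in Marquesas → 6:27 PM UTC.
Add 5 hours 40 minutes leg 2 → 12:07 AM UTC (Sep 3).
Add 6 hours and 15 minutes layover in Jakarta → 6:22 AM UTC.
Add 8 hours and 8 minutes leg 3 → 2:30 PM UTC.
Add 7 hours and 35 minutes layover in Anvik Crossing → 10:05 PM UTC.
Add 7 hours and 7 minutes leg 4 → 5:12 AM UTC (Sep 4).
Oakridge City is UTC+5:45, so local arrival = 5:12 AM + 5:45 = 10:57 AM on Sep 4.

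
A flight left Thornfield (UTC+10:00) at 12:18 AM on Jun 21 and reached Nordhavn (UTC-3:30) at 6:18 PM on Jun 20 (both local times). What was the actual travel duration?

Departure in UTC: 12:18 AM − 10:00 = 2:18 PM on Jun 20.
Arrival in UTC: 6:18 PM + 3:30 = 9:48 PM on Jun 20.
Elapsed = 9:48 PM − 2:18 PM = 7 hours 30 minutes.

7 hours 30 minutes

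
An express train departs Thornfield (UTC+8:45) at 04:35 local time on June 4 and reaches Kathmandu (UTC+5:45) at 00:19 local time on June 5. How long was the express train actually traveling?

Departure in UTC: 04:35 − 8:45 = 19:50 on Jun 3.
Arrival in UTC: 00:19 − 5:45 = 18:34 on Jun 4.
Elapsed = 18:34 − 19:50 (+1 day) = 22 hours 44 minutes.

22 hours 44 minutes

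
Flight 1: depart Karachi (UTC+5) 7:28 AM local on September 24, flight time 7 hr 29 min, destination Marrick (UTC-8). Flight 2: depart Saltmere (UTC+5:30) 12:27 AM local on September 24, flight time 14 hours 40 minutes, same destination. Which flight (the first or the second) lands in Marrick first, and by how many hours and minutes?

Flight 1 in UTC: 7:28 AM − 5:00 = 2:28 AM on Sep 24.
+7 hours 29 minutes → arrive 9:57 AM UTC on Sep 24.
Flight 2 in UTC: 12:27 AM − 5:30 = 6:57 PM on Sep 23.
+14 hours and 40 minutes → arrive 9:37 AM UTC on Sep 24.
Flight 2 lands earlier by 20 minutes.

the second, by 20 minutes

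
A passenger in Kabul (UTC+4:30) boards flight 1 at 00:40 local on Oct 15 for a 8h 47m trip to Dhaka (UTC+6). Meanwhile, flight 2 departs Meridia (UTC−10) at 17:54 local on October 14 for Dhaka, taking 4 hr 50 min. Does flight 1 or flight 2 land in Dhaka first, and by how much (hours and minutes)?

Flight 1 in UTC: 00:40 − 4:30 = 20:10 on Oct 14.
+8 hours and 47 minutes → arrive 04:57 UTC on Oct 15.
Flight 2 in UTC: 17:54 + 10:00 = 03:54 on Oct 15.
+4 hours 50 minutes → arrive 08:44 UTC on Oct 15.
Flight 1 lands earlier by 3 hours 47 minutes.

the first, by 3 hours 47 minutes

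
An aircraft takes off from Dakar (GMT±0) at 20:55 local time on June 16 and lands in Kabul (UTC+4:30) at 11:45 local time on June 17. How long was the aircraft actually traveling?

Departure is already UTC: 20:55 on Jun 16.
Arrival in UTC: 11:45 − 4:30 = 07:15 on Jun 17.
Elapsed = 07:15 − 20:55 (+1 day) = 10 hours 20 minutes.

10 hours 20 minutes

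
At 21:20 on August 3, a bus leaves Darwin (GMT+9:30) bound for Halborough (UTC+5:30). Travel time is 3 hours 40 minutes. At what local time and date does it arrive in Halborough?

Convert departure to UTC: 21:20 − 9:30 = 11:50 UTC on Aug 3.
Add 3 hours and 40 minutes travel time → 15:30 UTC.
Halborough is UTC+5:30, so local arrival = 15:30 + 5:30 = 21:00 on Aug 3.

21:00 on August 3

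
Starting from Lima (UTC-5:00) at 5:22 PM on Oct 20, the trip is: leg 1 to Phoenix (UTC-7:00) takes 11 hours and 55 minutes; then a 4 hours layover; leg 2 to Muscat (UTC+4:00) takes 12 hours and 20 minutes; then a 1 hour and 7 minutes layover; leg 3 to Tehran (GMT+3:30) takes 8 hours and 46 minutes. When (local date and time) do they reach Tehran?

4:00 PM on October 22

Convert departure to UTC: 5:22 PM + 5:00 = 10:22 PM UTC on Oct 20.
Add 11 hours 55 minutes leg 1 → 10:17 AM UTC (Oct 21).
Add 4 hours layover in Phoenix → 2:17 PM UTC.
Add 12 hours 20 minutes leg 2 → 2:37 AM UTC (Oct 22).
Add 1 hour and 7 minutes layover in Muscat → 3:44 AM UTC.
Add 8 hours 46 minutes leg 3 → 12:30 PM UTC.
Tehran is UTC+3:30, so local arrival = 12:30 PM + 3:30 = 4:00 PM on Oct 22.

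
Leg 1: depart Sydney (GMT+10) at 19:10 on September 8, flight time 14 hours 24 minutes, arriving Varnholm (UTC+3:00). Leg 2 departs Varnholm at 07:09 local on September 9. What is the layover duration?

4 hours 35 minutes

Convert departure to UTC: 19:10 − 10:00 = 09:10 UTC on Sep 8.
Add 14 hours 24 minutes flight time → 23:34 UTC.
Varnholm is UTC+3:00, so local arrival = 23:34 + 3:00 = 02:34 on Sep 9.
Layover = 07:09 − 02:34 = 4 hours 35 minutes.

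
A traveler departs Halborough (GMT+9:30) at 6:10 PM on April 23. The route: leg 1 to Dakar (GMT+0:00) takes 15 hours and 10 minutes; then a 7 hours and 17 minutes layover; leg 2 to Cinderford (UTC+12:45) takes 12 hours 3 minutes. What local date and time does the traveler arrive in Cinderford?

Convert departure to UTC: 6:10 PM − 9:30 = 8:40 AM UTC on Apr 23.
Add 15 hours 10 minutes leg 1 → 11:50 PM UTC.
Add 7 hours and 17 minutes layover in Dakar → 7:07 AM UTC (Apr 24).
Add 12 hours and 3 minutes leg 2 → 7:10 PM UTC.
Cinderford is UTC+12:45, so local arrival = 7:10 PM + 12:45 = 7:55 AM on Apr 25.

7:55 AM on April 25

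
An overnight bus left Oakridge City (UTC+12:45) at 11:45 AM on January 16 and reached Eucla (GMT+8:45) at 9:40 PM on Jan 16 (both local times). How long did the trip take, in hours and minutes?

13 hours 55 minutes

Eucla is 4:00 behind Oakridge City.
Clock-face elapsed time (ignoring zones) is 9 hours 55 minutes.
Actual elapsed = 9 hours 55 minutes + 4:00 = 13 hours 55 minutes.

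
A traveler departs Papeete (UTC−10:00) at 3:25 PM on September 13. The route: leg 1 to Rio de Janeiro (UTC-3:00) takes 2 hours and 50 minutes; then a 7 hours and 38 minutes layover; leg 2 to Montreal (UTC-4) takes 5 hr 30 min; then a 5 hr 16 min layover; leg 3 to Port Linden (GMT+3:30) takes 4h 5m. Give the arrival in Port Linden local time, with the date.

6:14 AM on September 15

Convert departure to UTC: 3:25 PM + 10:00 = 1:25 AM UTC on Sep 14.
Add 2 hours 50 minutes leg 1 → 4:15 AM UTC.
Add 7 hours 38 minutes layover in Rio de Janeiro → 11:53 AM UTC.
Add 5 hours and 30 minutes leg 2 → 5:23 PM UTC.
Add 5 hours and 16 minutes layover in Montreal → 10:39 PM UTC.
Add 4 hours and 5 minutes leg 3 → 2:44 AM UTC (Sep 15).
Port Linden is UTC+3:30, so local arrival = 2:44 AM + 3:30 = 6:14 AM on Sep 15.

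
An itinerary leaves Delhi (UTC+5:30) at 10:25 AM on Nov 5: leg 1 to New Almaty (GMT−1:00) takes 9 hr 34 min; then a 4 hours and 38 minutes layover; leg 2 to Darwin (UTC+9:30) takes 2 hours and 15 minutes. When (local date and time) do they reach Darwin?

6:52 AM on Nov 6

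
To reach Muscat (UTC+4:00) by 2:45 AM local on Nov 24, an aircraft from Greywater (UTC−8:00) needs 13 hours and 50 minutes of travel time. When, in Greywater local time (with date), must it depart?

Target arrival in UTC: 2:45 AM − 4:00 = 10:45 PM on Nov 23.
Subtract 13 hours and 50 minutes → departure 8:55 AM UTC on Nov 23.
Greywater is UTC−8:00: 8:55 AM − 8:00 = 12:55 AM on Nov 23.

12:55 AM on November 23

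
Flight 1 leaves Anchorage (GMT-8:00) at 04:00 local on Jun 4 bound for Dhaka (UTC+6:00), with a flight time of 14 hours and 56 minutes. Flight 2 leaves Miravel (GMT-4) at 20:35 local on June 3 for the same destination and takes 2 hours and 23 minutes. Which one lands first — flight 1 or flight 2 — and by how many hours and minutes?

Flight 1 in UTC: 04:00 + 8:00 = 12:00 on Jun 4.
+14 hours 56 minutes → arrive 02:56 UTC on Jun 5.
Flight 2 in UTC: 20:35 + 4:00 = 00:35 on Jun 4.
+2 hours and 23 minutes → arrive 02:58 UTC on Jun 4.
Flight 2 lands earlier by 23 hours 58 minutes.

the second, by 23 hours 58 minutes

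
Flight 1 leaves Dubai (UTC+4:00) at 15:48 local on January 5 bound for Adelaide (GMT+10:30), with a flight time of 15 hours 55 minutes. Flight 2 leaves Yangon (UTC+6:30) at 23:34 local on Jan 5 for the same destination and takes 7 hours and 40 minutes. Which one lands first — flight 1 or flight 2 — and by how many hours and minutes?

the second, by 2 hours 59 minutes

Flight 1 in UTC: 15:48 − 4:00 = 11:48 on Jan 5.
+15 hours and 55 minutes → arrive 03:43 UTC on Jan 6.
Flight 2 in UTC: 23:34 − 6:30 = 17:04 on Jan 5.
+7 hours 40 minutes → arrive 00:44 UTC on Jan 6.
Flight 2 lands earlier by 2 hours 59 minutes.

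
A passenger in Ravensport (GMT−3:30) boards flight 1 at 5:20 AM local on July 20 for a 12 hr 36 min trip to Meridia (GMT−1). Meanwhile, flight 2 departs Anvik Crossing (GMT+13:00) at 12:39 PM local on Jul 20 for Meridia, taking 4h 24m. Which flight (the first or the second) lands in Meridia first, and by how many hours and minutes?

Flight 1 in UTC: 5:20 AM + 3:30 = 8:50 AM on Jul 20.
+12 hours 36 minutes → arrive 9:26 PM UTC on Jul 20.
Flight 2 in UTC: 12:39 PM − 13:00 = 11:39 PM on Jul 19.
+4 hours 24 minutes → arrive 4:03 AM UTC on Jul 20.
Flight 2 lands earlier by 17 hours 23 minutes.

the second, by 17 hours 23 minutes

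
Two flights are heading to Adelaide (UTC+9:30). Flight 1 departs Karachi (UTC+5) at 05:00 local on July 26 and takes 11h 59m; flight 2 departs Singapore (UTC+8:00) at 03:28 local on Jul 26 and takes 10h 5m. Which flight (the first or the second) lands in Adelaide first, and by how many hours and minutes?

the second, by 6 hours 26 minutes

Flight 1 in UTC: 05:00 − 5:00 = 00:00 on Jul 26.
+11 hours 59 minutes → arrive 11:59 UTC on Jul 26.
Flight 2 in UTC: 03:28 − 8:00 = 19:28 on Jul 25.
+10 hours and 5 minutes → arrive 05:33 UTC on Jul 26.
Flight 2 lands earlier by 6 hours 26 minutes.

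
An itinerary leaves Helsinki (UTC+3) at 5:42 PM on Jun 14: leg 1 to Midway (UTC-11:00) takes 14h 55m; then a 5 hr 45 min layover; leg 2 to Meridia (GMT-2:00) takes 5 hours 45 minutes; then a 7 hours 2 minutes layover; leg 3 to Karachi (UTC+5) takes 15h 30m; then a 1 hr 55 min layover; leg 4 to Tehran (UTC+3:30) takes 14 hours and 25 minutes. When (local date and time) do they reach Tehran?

11:29 AM on June 17

Convert departure to UTC: 5:42 PM − 3:00 = 2:42 PM UTC on Jun 14.
Add 14 hours 55 minutes leg 1 → 5:37 AM UTC (Jun 15).
Add 5 hours 45 minutes layover in Midway → 11:22 AM UTC.
Add 5 hours 45 minutes leg 2 → 5:07 PM UTC.
Add 7 hours and 2 minutes layover in Meridia → 12:09 AM UTC (Jun 16).
Add 15 hours 30 minutes leg 3 → 3:39 PM UTC.
Add 1 hour and 55 minutes layover in Karachi → 5:34 PM UTC.
Add 14 hours 25 minutes leg 4 → 7:59 AM UTC (Jun 17).
Tehran is UTC+3:30, so local arrival = 7:59 AM + 3:30 = 11:29 AM on Jun 17.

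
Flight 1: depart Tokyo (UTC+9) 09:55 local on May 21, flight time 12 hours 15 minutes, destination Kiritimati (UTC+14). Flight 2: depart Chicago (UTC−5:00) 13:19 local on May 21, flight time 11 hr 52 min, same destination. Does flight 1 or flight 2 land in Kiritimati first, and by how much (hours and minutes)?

the first, by 17 hours 1 minute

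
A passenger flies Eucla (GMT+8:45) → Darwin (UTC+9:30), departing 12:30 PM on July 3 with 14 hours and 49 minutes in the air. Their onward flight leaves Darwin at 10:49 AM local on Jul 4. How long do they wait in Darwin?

6 hours 45 minutes

Convert departure to UTC: 12:30 PM − 8:45 = 3:45 AM UTC on Jul 3.
Add 14 hours and 49 minutes flight time → 6:34 PM UTC.
Darwin is UTC+9:30, so local arrival = 6:34 PM + 9:30 = 4:04 AM on Jul 4.
Layover = 10:49 AM − 4:04 AM = 6 hours 45 minutes.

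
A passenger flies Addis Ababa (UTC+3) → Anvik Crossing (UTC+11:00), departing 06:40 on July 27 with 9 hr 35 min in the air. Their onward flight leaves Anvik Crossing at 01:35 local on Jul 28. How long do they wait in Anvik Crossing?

1 hour 20 minutes

Convert departure to UTC: 06:40 − 3:00 = 03:40 UTC on Jul 27.
Add 9 hours 35 minutes flight time → 13:15 UTC.
Anvik Crossing is UTC+11:00, so local arrival = 13:15 + 11:00 = 00:15 on Jul 28.
Layover = 01:35 − 00:15 = 1 hour 20 minutes.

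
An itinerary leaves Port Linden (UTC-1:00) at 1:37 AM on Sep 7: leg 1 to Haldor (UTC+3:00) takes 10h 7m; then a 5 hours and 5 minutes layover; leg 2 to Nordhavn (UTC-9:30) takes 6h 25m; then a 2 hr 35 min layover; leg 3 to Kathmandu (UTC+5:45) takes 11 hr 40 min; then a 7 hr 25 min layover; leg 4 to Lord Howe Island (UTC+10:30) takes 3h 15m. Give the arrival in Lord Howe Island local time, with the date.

11:39 AM on Sep 9

Convert departure to UTC: 1:37 AM + 1:00 = 2:37 AM UTC on Sep 7.
Add 10 hours 7 minutes leg 1 → 12:44 PM UTC.
Add 5 hours 5 minutes layover in Haldor → 5:49 PM UTC.
Add 6 hours and 25 minutes leg 2 → 12:14 AM UTC (Sep 8).
Add 2 hours and 35 minutes layover in Nordhavn → 2:49 AM UTC.
Add 11 hours and 40 minutes leg 3 → 2:29 PM UTC.
Add 7 hours and 25 minutes layover in Kathmandu → 9:54 PM UTC.
Add 3 hours 15 minutes leg 4 → 1:09 AM UTC (Sep 9).
Lord Howe Island is UTC+10:30, so local arrival = 1:09 AM + 10:30 = 11:39 AM on Sep 9.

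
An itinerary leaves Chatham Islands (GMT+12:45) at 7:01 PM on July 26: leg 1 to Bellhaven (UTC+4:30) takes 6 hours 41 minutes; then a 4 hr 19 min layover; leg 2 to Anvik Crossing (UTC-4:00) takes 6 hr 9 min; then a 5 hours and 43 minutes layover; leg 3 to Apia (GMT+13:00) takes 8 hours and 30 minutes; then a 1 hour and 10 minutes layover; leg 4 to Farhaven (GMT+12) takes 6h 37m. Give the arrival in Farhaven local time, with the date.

9:25 AM on July 28

Convert departure to UTC: 7:01 PM − 12:45 = 6:16 AM UTC on Jul 26.
Add 6 hours 41 minutes leg 1 → 12:57 PM UTC.
Add 4 hours 19 minutes layover in Bellhaven → 5:16 PM UTC.
Add 6 hours 9 minutes leg 2 → 11:25 PM UTC.
Add 5 hours and 43 minutes layover in Anvik Crossing → 5:08 AM UTC (Jul 27).
Add 8 hours 30 minutes leg 3 → 1:38 PM UTC.
Add 1 hour 10 minutes layover in Apia → 2:48 PM UTC.
Add 6 hours 37 minutes leg 4 → 9:25 PM UTC.
Farhaven is UTC+12:00, so local arrival = 9:25 PM + 12:00 = 9:25 AM on Jul 28.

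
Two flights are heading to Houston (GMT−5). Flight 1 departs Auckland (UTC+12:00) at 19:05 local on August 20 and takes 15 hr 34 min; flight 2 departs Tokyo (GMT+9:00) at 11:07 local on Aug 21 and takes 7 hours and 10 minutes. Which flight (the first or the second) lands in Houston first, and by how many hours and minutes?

the first, by 10 hours 38 minutes

Flight 1 in UTC: 19:05 − 12:00 = 07:05 on Aug 20.
+15 hours 34 minutes → arrive 22:39 UTC on Aug 20.
Flight 2 in UTC: 11:07 − 9:00 = 02:07 on Aug 21.
+7 hours and 10 minutes → arrive 09:17 UTC on Aug 21.
Flight 1 lands earlier by 10 hours 38 minutes.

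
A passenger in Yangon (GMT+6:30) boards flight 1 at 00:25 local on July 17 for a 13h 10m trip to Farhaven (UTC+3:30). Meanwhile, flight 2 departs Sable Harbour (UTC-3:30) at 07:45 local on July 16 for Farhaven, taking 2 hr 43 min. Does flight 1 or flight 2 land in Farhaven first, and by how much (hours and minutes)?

the second, by 17 hours 7 minutes

Flight 1 in UTC: 00:25 − 6:30 = 17:55 on Jul 16.
+13 hours and 10 minutes → arrive 07:05 UTC on Jul 17.
Flight 2 in UTC: 07:45 + 3:30 = 11:15 on Jul 16.
+2 hours 43 minutes → arrive 13:58 UTC on Jul 16.
Flight 2 lands earlier by 17 hours 7 minutes.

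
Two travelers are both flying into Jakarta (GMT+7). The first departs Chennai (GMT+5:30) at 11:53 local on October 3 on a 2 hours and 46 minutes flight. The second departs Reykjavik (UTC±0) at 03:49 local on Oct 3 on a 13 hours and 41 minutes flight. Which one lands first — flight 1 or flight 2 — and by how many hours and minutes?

the first, by 8 hours 21 minutes

Flight 1 in UTC: 11:53 − 5:30 = 06:23 on Oct 3.
+2 hours and 46 minutes → arrive 09:09 UTC on Oct 3.
Flight 2 departs at 03:49 UTC (Oct 3).
+13 hours and 41 minutes → arrive 17:30 UTC on Oct 3.
Flight 1 lands earlier by 8 hours 21 minutes.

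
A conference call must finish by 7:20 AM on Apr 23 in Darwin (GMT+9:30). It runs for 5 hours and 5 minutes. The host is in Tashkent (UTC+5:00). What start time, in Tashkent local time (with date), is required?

Target end time in UTC: 7:20 AM − 9:30 = 9:50 PM on Apr 22.
Subtract 5 hours 5 minutes → start 4:45 PM UTC on Apr 22.
Tashkent is UTC+5:00: 4:45 PM + 5:00 = 9:45 PM on Apr 22.

9:45 PM on April 22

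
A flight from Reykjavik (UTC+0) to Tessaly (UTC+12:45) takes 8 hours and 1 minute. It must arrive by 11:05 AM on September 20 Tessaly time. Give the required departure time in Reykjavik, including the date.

Target arrival in UTC: 11:05 AM − 12:45 = 10:20 PM on Sep 19.
Subtract 8 hours 1 minute → departure 2:19 PM UTC on Sep 19.
Reykjavik is UTC+0, so departure is 2:19 PM on Sep 19.

2:19 PM on September 19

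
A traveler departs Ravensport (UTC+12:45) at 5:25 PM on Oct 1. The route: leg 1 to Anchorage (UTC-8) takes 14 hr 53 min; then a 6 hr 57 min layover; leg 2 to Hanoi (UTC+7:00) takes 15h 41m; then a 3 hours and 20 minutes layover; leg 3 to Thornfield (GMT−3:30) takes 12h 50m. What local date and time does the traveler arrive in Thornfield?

6:51 AM on October 3

Convert departure to UTC: 5:25 PM − 12:45 = 4:40 AM UTC on Oct 1.
Add 14 hours and 53 minutes leg 1 → 7:33 PM UTC.
Add 6 hours and 57 minutes layover in Anchorage → 2:30 AM UTC (Oct 2).
Add 15 hours 41 minutes leg 2 → 6:11 PM UTC.
Add 3 hours 20 minutes layover in Hanoi → 9:31 PM UTC.
Add 12 hours and 50 minutes leg 3 → 10:21 AM UTC (Oct 3).
Thornfield is UTC−3:30, so local arrival = 10:21 AM − 3:30 = 6:51 AM on Oct 3.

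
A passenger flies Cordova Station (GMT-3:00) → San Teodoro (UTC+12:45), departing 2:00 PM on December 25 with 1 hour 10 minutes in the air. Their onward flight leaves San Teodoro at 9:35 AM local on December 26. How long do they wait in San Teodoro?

Convert departure to UTC: 2:00 PM + 3:00 = 5:00 PM UTC on Dec 25.
Add 1 hour 10 minutes flight time → 6:10 PM UTC.
San Teodoro is UTC+12:45, so local arrival = 6:10 PM + 12:45 = 6:55 AM on Dec 26.
Layover = 9:35 AM − 6:55 AM = 2 hours 40 minutes.

2 hours 40 minutes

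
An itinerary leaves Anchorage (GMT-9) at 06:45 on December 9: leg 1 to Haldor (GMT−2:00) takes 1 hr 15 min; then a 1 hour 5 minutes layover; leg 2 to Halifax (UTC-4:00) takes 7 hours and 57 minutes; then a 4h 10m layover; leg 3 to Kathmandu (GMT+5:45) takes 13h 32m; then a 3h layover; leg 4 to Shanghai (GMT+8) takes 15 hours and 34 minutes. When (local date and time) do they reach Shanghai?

22:18 on December 11

Convert departure to UTC: 06:45 + 9:00 = 15:45 UTC on Dec 9.
Add 1 hour and 15 minutes leg 1 → 17:00 UTC.
Add 1 hour 5 minutes layover in Haldor → 18:05 UTC.
Add 7 hours 57 minutes leg 2 → 02:02 UTC (Dec 10).
Add 4 hours and 10 minutes layover in Halifax → 06:12 UTC.
Add 13 hours 32 minutes leg 3 → 19:44 UTC.
Add 3 hours layover in Kathmandu → 22:44 UTC.
Add 15 hours 34 minutes leg 4 → 14:18 UTC (Dec 11).
Shanghai is UTC+8:00, so local arrival = 14:18 + 8:00 = 22:18 on Dec 11.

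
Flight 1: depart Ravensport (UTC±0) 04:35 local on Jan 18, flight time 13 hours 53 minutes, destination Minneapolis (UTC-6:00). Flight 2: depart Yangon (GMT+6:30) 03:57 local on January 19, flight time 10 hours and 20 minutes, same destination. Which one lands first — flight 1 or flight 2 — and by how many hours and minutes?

the first, by 13 hours 19 minutes

Flight 1 departs at 04:35 UTC (Jan 18).
+13 hours and 53 minutes → arrive 18:28 UTC on Jan 18.
Flight 2 in UTC: 03:57 − 6:30 = 21:27 on Jan 18.
+10 hours and 20 minutes → arrive 07:47 UTC on Jan 19.
Flight 1 lands earlier by 13 hours 19 minutes.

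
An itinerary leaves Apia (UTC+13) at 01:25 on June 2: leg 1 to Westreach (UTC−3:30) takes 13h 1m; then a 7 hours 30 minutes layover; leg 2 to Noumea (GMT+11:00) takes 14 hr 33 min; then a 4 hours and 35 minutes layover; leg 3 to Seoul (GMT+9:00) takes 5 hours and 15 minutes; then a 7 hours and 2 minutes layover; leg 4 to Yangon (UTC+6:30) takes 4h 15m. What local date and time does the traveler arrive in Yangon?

Convert departure to UTC: 01:25 − 13:00 = 12:25 UTC on Jun 1.
Add 13 hours and 1 minute leg 1 → 01:26 UTC (Jun 2).
Add 7 hours 30 minutes layover in Westreach → 08:56 UTC.
Add 14 hours 33 minutes leg 2 → 23:29 UTC.
Add 4 hours and 35 minutes layover in Noumea → 04:04 UTC (Jun 3).
Add 5 hours and 15 minutes leg 3 → 09:19 UTC.
Add 7 hours and 2 minutes layover in Seoul → 16:21 UTC.
Add 4 hours and 15 minutes leg 4 → 20:36 UTC.
Yangon is UTC+6:30, so local arrival = 20:36 + 6:30 = 03:06 on Jun 4.

03:06 on June 4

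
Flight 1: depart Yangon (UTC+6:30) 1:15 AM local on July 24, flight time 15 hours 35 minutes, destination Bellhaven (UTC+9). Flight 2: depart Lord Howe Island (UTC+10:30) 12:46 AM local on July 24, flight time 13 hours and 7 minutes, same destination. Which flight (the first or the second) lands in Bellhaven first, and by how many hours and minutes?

Flight 1 in UTC: 1:15 AM − 6:30 = 6:45 PM on Jul 23.
+15 hours 35 minutes → arrive 10:20 AM UTC on Jul 24.
Flight 2 in UTC: 12:46 AM − 10:30 = 2:16 PM on Jul 23.
+13 hours and 7 minutes → arrive 3:23 AM UTC on Jul 24.
Flight 2 lands earlier by 6 hours 57 minutes.

the second, by 6 hours 57 minutes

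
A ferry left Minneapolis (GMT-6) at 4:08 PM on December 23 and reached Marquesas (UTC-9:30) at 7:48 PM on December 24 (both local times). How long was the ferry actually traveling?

Marquesas is 3:30 behind Minneapolis.
Clock-face elapsed time (ignoring zones) is 27 hours 40 minutes.
Actual elapsed = 27 hours 40 minutes + 3:30 = 31 hours 10 minutes.

31 hours 10 minutes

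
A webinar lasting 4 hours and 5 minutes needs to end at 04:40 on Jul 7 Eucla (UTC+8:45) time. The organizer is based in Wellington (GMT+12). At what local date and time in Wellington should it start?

Target end time in UTC: 04:40 − 8:45 = 19:55 on Jul 6.
Subtract 4 hours 5 minutes → start 15:50 UTC on Jul 6.
Wellington is UTC+12:00: 15:50 + 12:00 = 03:50 on Jul 7.

03:50 on Jul 7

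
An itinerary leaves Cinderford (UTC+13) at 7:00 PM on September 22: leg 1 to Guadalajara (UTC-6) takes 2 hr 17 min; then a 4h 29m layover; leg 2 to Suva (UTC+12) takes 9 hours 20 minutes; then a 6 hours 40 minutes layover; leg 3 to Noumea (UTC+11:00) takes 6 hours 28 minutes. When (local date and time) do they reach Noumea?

10:14 PM on September 23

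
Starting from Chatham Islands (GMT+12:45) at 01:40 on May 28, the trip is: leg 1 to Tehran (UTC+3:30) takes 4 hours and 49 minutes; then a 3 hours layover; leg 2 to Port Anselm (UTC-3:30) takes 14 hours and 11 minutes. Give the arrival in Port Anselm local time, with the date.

Convert departure to UTC: 01:40 − 12:45 = 12:55 UTC on May 27.
Add 4 hours and 49 minutes leg 1 → 17:44 UTC.
Add 3 hours layover in Tehran → 20:44 UTC.
Add 14 hours 11 minutes leg 2 → 10:55 UTC (May 28).
Port Anselm is UTC−3:30, so local arrival = 10:55 − 3:30 = 07:25 on May 28.

07:25 on May 28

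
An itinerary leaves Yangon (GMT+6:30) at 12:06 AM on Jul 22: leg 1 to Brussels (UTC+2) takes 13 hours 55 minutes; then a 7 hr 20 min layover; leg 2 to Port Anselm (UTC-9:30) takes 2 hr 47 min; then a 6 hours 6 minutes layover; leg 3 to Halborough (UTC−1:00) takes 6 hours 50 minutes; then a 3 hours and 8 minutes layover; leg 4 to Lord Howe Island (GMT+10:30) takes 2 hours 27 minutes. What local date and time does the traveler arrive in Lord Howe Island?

10:39 PM on July 23

Convert departure to UTC: 12:06 AM − 6:30 = 5:36 PM UTC on Jul 21.
Add 13 hours and 55 minutes leg 1 → 7:31 AM UTC (Jul 22).
Add 7 hours and 20 minutes layover in Brussels → 2:51 PM UTC.
Add 2 hours 47 minutes leg 2 → 5:38 PM UTC.
Add 6 hours and 6 minutes layover in Port Anselm → 11:44 PM UTC.
Add 6 hours 50 minutes leg 3 → 6:34 AM UTC (Jul 23).
Add 3 hours and 8 minutes layover in Halborough → 9:42 AM UTC.
Add 2 hours 27 minutes leg 4 → 12:09 PM UTC.
Lord Howe Island is UTC+10:30, so local arrival = 12:09 PM + 10:30 = 10:39 PM on Jul 23.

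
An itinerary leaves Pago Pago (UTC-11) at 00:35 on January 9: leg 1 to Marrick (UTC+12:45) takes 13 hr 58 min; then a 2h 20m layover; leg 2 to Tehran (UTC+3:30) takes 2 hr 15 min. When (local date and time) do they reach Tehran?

09:38 on Jan 10

Convert departure to UTC: 00:35 + 11:00 = 11:35 UTC on Jan 9.
Add 13 hours and 58 minutes leg 1 → 01:33 UTC (Jan 10).
Add 2 hours 20 minutes layover in Marrick → 03:53 UTC.
Add 2 hours and 15 minutes leg 2 → 06:08 UTC.
Tehran is UTC+3:30, so local arrival = 06:08 + 3:30 = 09:38 on Jan 10.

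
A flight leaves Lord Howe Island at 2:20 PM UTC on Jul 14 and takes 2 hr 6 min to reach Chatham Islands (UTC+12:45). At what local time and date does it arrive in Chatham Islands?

Departure is given in UTC: 2:20 PM on Jul 14.
Add 2 hours 6 minutes → 4:26 PM UTC.
Chatham Islands is UTC+12:45: 4:26 PM + 12:45 = 5:11 AM on Jul 15.

5:11 AM on July 15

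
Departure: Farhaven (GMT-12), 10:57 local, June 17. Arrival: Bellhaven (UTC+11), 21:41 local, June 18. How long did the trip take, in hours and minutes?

11 hours 44 minutes

Departure in UTC: 10:57 + 12:00 = 22:57 on Jun 17.
Arrival in UTC: 21:41 − 11:00 = 10:41 on Jun 18.
Elapsed = 10:41 − 22:57 (+1 day) = 11 hours 44 minutes.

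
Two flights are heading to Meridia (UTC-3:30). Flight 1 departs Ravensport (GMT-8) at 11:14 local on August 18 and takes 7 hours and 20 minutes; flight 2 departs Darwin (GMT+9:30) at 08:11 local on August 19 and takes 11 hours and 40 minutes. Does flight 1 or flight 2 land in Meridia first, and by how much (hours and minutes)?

the first, by 7 hours 47 minutes

Flight 1 in UTC: 11:14 + 8:00 = 19:14 on Aug 18.
+7 hours 20 minutes → arrive 02:34 UTC on Aug 19.
Flight 2 in UTC: 08:11 − 9:30 = 22:41 on Aug 18.
+11 hours and 40 minutes → arrive 10:21 UTC on Aug 19.
Flight 1 lands earlier by 7 hours 47 minutes.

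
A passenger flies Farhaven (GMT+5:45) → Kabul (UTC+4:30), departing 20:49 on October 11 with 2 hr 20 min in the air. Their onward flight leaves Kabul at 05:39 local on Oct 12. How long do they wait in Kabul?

7 hours 45 minutes

Convert departure to UTC: 20:49 − 5:45 = 15:04 UTC on Oct 11.
Add 2 hours 20 minutes flight time → 17:24 UTC.
Kabul is UTC+4:30, so local arrival = 17:24 + 4:30 = 21:54 on Oct 11.
Layover = 05:39 − 21:54 (+1 day) = 7 hours 45 minutes.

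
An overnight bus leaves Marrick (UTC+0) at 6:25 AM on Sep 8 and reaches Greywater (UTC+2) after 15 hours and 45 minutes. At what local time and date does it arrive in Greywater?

Marrick is at UTC+0, so departure is already 6:25 AM UTC on Sep 8.
Add 15 hours and 45 minutes travel time → 10:10 PM UTC.
Greywater is UTC+2:00, so local arrival = 10:10 PM + 2:00 = 12:10 AM on Sep 9.

12:10 AM on September 9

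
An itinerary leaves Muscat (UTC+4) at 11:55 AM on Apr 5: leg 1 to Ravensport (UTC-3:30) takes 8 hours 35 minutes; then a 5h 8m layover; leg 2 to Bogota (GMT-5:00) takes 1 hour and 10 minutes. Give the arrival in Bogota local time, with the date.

5:48 PM on April 5

Convert departure to UTC: 11:55 AM − 4:00 = 7:55 AM UTC on Apr 5.
Add 8 hours and 35 minutes leg 1 → 4:30 PM UTC.
Add 5 hours and 8 minutes layover in Ravensport → 9:38 PM UTC.
Add 1 hour and 10 minutes leg 2 → 10:48 PM UTC.
Bogota is UTC−5:00, so local arrival = 10:48 PM − 5:00 = 5:48 PM on Apr 5.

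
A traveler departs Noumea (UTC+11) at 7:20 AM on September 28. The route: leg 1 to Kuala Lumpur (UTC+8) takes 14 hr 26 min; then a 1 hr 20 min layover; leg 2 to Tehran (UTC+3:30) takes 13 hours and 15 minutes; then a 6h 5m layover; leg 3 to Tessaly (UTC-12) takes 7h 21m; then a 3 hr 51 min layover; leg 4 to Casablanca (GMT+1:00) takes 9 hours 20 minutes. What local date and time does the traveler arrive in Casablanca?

4:58 AM on September 30

Convert departure to UTC: 7:20 AM − 11:00 = 8:20 PM UTC on Sep 27.
Add 14 hours and 26 minutes leg 1 → 10:46 AM UTC (Sep 28).
Add 1 hour and 20 minutes layover in Kuala Lumpur → 12:06 PM UTC.
Add 13 hours 15 minutes leg 2 → 1:21 AM UTC (Sep 29).
Add 6 hours 5 minutes layover in Tehran → 7:26 AM UTC.
Add 7 hours 21 minutes leg 3 → 2:47 PM UTC.
Add 3 hours 51 minutes layover in Tessaly → 6:38 PM UTC.
Add 9 hours and 20 minutes leg 4 → 3:58 AM UTC (Sep 30).
Casablanca is UTC+1:00, so local arrival = 3:58 AM + 1:00 = 4:58 AM on Sep 30.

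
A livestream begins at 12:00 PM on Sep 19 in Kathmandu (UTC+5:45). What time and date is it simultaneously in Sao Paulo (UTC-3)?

Sao Paulo is 8:45 behind Kathmandu.
Shift by the zone difference: 12:00 PM − 8:45 = 3:15 AM on Sep 19 in Sao Paulo.

3:15 AM on September 19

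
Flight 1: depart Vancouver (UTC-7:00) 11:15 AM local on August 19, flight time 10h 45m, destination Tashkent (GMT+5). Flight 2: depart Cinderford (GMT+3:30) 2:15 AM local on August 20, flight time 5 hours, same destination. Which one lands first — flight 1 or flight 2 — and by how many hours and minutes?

Flight 1 in UTC: 11:15 AM + 7:00 = 6:15 PM on Aug 19.
+10 hours 45 minutes → arrive 5:00 AM UTC on Aug 20.
Flight 2 in UTC: 2:15 AM − 3:30 = 10:45 PM on Aug 19.
+5 hours → arrive 3:45 AM UTC on Aug 20.
Flight 2 lands earlier by 1 hour 15 minutes.

the second, by 1 hour 15 minutes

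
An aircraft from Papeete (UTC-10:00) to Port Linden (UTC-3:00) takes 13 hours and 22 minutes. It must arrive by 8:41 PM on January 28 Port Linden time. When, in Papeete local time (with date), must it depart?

12:19 AM on January 28

Target arrival in UTC: 8:41 PM + 3:00 = 11:41 PM on Jan 28.
Subtract 13 hours 22 minutes → departure 10:19 AM UTC on Jan 28.
Papeete is UTC−10:00: 10:19 AM − 10:00 = 12:19 AM on Jan 28.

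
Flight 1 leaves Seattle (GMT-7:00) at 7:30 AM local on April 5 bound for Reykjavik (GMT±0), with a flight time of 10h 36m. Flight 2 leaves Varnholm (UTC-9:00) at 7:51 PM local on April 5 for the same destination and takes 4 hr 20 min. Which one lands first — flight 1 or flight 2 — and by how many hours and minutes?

Flight 1 in UTC: 7:30 AM + 7:00 = 2:30 PM on Apr 5.
+10 hours 36 minutes → arrive 1:06 AM UTC on Apr 6.
Flight 2 in UTC: 7:51 PM + 9:00 = 4:51 AM on Apr 6.
+4 hours and 20 minutes → arrive 9:11 AM UTC on Apr 6.
Flight 1 lands earlier by 8 hours 5 minutes.

the first, by 8 hours 5 minutes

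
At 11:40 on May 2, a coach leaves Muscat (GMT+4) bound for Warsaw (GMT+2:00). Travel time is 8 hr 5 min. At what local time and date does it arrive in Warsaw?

Convert departure to UTC: 11:40 − 4:00 = 07:40 UTC on May 2.
Add 8 hours 5 minutes travel time → 15:45 UTC.
Warsaw is UTC+2:00, so local arrival = 15:45 + 2:00 = 17:45 on May 2.

17:45 on May 2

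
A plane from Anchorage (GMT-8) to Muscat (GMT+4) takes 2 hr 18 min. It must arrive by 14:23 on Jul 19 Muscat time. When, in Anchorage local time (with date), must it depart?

Target arrival in UTC: 14:23 − 4:00 = 10:23 on Jul 19.
Subtract 2 hours and 18 minutes → departure 08:05 UTC on Jul 19.
Anchorage is UTC−8:00: 08:05 − 8:00 = 00:05 on Jul 19.

00:05 on July 19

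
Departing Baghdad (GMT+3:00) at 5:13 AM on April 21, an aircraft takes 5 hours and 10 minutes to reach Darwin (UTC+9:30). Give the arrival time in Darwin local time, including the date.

4:53 PM on April 21

Convert departure to UTC: 5:13 AM − 3:00 = 2:13 AM UTC on Apr 21.
Add 5 hours and 10 minutes travel time → 7:23 AM UTC.
Darwin is UTC+9:30, so local arrival = 7:23 AM + 9:30 = 4:53 PM on Apr 21.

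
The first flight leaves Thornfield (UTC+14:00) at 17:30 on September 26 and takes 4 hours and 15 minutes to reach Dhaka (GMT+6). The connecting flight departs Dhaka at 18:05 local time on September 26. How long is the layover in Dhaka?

Convert departure to UTC: 17:30 − 14:00 = 03:30 UTC on Sep 26.
Add 4 hours and 15 minutes flight time → 07:45 UTC.
Dhaka is UTC+6:00, so local arrival = 07:45 + 6:00 = 13:45 on Sep 26.
Layover = 18:05 − 13:45 = 4 hours 20 minutes.

4 hours 20 minutes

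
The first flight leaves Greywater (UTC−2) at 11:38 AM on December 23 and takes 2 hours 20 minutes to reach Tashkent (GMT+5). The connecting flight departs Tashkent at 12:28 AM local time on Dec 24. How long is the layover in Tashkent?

3 hours 30 minutes

Convert departure to UTC: 11:38 AM + 2:00 = 1:38 PM UTC on Dec 23.
Add 2 hours 20 minutes flight time → 3:58 PM UTC.
Tashkent is UTC+5:00, so local arrival = 3:58 PM + 5:00 = 8:58 PM on Dec 23.
Layover = 12:28 AM − 8:58 PM (+1 day) = 3 hours 30 minutes.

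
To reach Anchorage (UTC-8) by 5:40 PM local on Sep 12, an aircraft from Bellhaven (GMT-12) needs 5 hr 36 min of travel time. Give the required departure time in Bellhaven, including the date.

Target arrival in UTC: 5:40 PM + 8:00 = 1:40 AM on Sep 13.
Subtract 5 hours and 36 minutes → departure 8:04 PM UTC on Sep 12.
Bellhaven is UTC−12:00: 8:04 PM − 12:00 = 8:04 AM on Sep 12.

8:04 AM on September 12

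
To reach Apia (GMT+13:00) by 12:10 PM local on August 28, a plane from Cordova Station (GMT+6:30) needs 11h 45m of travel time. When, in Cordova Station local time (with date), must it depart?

Target arrival in UTC: 12:10 PM − 13:00 = 11:10 PM on Aug 27.
Subtract 11 hours 45 minutes → departure 11:25 AM UTC on Aug 27.
Cordova Station is UTC+6:30: 11:25 AM + 6:30 = 5:55 PM on Aug 27.

5:55 PM on August 27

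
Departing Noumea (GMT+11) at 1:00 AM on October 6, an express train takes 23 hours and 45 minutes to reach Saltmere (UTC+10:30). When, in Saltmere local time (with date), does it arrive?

12:15 AM on Oct 7

Saltmere is 0:30 behind Noumea.
After 23 hours and 45 minutes it is 12:45 AM (Oct 7) in Noumea.
Shift by the zone difference: 12:45 AM − 0:30 = 12:15 AM on Oct 7 in Saltmere.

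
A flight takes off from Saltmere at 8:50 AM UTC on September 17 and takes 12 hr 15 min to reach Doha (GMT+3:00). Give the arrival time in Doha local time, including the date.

Departure is given in UTC: 8:50 AM on Sep 17.
Add 12 hours and 15 minutes → 9:05 PM UTC.
Doha is UTC+3:00: 9:05 PM + 3:00 = 12:05 AM on Sep 18.

12:05 AM on Sep 18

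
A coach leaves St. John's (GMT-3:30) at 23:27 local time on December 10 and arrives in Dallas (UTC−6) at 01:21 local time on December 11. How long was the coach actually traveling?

4 hours 24 minutes

Departure in UTC: 23:27 + 3:30 = 02:57 on Dec 11.
Arrival in UTC: 01:21 + 6:00 = 07:21 on Dec 11.
Elapsed = 07:21 − 02:57 = 4 hours 24 minutes.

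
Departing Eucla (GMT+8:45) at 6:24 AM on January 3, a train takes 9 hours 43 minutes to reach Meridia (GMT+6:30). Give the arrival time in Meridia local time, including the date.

Convert departure to UTC: 6:24 AM − 8:45 = 9:39 PM UTC on Jan 2.
Add 9 hours and 43 minutes travel time → 7:22 AM UTC (Jan 3).
Meridia is UTC+6:30, so local arrival = 7:22 AM + 6:30 = 1:52 PM on Jan 3.

1:52 PM on January 3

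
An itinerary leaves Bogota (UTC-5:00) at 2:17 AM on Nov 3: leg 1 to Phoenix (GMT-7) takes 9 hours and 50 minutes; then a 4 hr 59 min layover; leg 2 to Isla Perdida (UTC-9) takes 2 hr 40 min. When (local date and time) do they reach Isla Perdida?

3:46 PM on November 3

Convert departure to UTC: 2:17 AM + 5:00 = 7:17 AM UTC on Nov 3.
Add 9 hours 50 minutes leg 1 → 5:07 PM UTC.
Add 4 hours and 59 minutes layover in Phoenix → 10:06 PM UTC.
Add 2 hours and 40 minutes leg 2 → 12:46 AM UTC (Nov 4).
Isla Perdida is UTC−9:00, so local arrival = 12:46 AM − 9:00 = 3:46 PM on Nov 3.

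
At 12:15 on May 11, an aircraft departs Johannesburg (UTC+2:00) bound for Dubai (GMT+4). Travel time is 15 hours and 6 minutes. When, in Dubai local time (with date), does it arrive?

Convert departure to UTC: 12:15 − 2:00 = 10:15 UTC on May 11.
Add 15 hours 6 minutes travel time → 01:21 UTC (May 12).
Dubai is UTC+4:00, so local arrival = 01:21 + 4:00 = 05:21 on May 12.

05:21 on May 12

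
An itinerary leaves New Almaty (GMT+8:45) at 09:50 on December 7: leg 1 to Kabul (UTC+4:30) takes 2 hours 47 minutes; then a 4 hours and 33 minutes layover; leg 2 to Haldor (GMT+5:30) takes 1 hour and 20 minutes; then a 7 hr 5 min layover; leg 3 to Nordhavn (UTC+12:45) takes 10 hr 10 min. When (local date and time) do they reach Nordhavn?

Convert departure to UTC: 09:50 − 8:45 = 01:05 UTC on Dec 7.
Add 2 hours 47 minutes leg 1 → 03:52 UTC.
Add 4 hours 33 minutes layover in Kabul → 08:25 UTC.
Add 1 hour and 20 minutes leg 2 → 09:45 UTC.
Add 7 hours and 5 minutes layover in Haldor → 16:50 UTC.
Add 10 hours 10 minutes leg 3 → 03:00 UTC (Dec 8).
Nordhavn is UTC+12:45, so local arrival = 03:00 + 12:45 = 15:45 on Dec 8.

15:45 on Dec 8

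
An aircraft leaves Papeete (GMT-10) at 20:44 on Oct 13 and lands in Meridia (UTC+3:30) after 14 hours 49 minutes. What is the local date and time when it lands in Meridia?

Convert departure to UTC: 20:44 + 10:00 = 06:44 UTC on Oct 14.
Add 14 hours and 49 minutes travel time → 21:33 UTC.
Meridia is UTC+3:30, so local arrival = 21:33 + 3:30 = 01:03 on Oct 15.

01:03 on Oct 15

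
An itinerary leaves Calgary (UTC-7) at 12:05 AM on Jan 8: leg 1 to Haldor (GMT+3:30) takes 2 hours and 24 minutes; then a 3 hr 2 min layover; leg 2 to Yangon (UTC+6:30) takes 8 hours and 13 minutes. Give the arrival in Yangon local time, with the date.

Convert departure to UTC: 12:05 AM + 7:00 = 7:05 AM UTC on Jan 8.
Add 2 hours and 24 minutes leg 1 → 9:29 AM UTC.
Add 3 hours and 2 minutes layover in Haldor → 12:31 PM UTC.
Add 8 hours 13 minutes leg 2 → 8:44 PM UTC.
Yangon is UTC+6:30, so local arrival = 8:44 PM + 6:30 = 3:14 AM on Jan 9.

3:14 AM on Jan 9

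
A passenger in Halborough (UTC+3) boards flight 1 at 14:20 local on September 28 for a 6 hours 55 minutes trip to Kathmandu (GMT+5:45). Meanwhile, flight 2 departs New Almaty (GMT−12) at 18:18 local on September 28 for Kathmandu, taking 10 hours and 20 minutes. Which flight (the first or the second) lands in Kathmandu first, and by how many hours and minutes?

the first, by 22 hours 23 minutes

Flight 1 in UTC: 14:20 − 3:00 = 11:20 on Sep 28.
+6 hours and 55 minutes → arrive 18:15 UTC on Sep 28.
Flight 2 in UTC: 18:18 + 12:00 = 06:18 on Sep 29.
+10 hours 20 minutes → arrive 16:38 UTC on Sep 29.
Flight 1 lands earlier by 22 hours 23 minutes.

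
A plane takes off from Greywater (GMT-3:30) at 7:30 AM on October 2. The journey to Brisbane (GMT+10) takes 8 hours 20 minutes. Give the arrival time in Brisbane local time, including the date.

5:20 AM on October 3

Convert departure to UTC: 7:30 AM + 3:30 = 11:00 AM UTC on Oct 2.
Add 8 hours 20 minutes travel time → 7:20 PM UTC.
Brisbane is UTC+10:00, so local arrival = 7:20 PM + 10:00 = 5:20 AM on Oct 3.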